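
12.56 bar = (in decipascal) 1.256e+07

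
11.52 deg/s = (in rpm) 1.92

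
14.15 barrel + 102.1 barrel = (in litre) 1.848e+04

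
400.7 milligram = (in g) 0.4007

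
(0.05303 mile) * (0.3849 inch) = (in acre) 0.0002062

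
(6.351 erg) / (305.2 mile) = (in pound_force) 2.907e-13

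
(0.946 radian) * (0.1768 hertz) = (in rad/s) 0.1673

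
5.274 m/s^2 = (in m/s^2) 5.274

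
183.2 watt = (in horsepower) 0.2457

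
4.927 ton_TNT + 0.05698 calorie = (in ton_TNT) 4.927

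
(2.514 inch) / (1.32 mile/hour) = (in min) 0.001804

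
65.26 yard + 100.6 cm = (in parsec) 1.966e-15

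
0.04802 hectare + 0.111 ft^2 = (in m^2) 480.2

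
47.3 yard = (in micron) 4.325e+07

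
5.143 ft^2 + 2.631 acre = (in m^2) 1.065e+04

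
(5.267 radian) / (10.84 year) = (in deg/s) 8.828e-07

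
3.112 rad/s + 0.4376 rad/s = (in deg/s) 203.4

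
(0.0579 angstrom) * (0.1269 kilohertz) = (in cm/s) 7.348e-08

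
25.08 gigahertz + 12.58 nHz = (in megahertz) 2.508e+04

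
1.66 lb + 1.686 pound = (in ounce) 53.54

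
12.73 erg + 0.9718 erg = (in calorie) 3.275e-07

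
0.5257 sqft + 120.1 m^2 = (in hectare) 0.01201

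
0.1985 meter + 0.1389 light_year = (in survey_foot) 4.311e+15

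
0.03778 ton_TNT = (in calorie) 3.778e+07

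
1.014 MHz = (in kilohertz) 1014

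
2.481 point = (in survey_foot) 0.002872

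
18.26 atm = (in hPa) 1.85e+04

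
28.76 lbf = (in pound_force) 28.76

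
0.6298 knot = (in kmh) 1.166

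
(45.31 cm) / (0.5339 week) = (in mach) 4.121e-09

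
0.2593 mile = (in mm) 4.173e+05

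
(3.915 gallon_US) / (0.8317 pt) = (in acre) 0.01248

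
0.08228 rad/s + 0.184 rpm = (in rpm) 0.9697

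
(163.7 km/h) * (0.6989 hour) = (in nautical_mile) 61.78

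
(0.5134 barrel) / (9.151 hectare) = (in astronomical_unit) 5.962e-18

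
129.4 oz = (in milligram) 3.668e+06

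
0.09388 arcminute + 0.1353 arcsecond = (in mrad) 0.02796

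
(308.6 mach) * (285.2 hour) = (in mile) 6.704e+07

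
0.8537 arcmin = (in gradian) 0.01581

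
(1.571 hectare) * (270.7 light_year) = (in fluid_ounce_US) 1.36e+27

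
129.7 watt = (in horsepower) 0.1739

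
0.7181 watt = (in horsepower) 0.000963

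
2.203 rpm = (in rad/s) 0.2307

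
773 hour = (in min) 4.638e+04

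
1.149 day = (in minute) 1655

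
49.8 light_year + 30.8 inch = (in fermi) 4.711e+32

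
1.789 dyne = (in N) 1.789e-05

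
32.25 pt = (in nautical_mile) 6.143e-06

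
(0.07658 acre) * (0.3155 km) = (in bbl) 6.15e+05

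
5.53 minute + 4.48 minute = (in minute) 10.01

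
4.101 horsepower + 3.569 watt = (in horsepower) 4.106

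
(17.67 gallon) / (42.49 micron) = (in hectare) 0.1574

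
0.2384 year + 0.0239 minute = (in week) 12.43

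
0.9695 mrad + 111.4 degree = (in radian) 1.945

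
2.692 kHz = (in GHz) 2.692e-06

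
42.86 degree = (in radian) 0.748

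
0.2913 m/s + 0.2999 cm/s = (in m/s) 0.2943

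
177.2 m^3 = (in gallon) 4.681e+04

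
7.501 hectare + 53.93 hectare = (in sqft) 6.612e+06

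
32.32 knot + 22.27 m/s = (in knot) 75.61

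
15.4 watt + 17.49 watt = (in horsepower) 0.04411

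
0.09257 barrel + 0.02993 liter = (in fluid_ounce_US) 498.7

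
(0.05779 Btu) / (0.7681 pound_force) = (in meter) 17.85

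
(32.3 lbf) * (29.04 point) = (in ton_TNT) 3.518e-10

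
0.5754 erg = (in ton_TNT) 1.375e-17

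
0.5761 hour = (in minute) 34.57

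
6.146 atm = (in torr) 4671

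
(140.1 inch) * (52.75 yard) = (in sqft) 1848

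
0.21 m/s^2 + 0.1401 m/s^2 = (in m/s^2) 0.3501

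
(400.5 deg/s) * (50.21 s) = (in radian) 351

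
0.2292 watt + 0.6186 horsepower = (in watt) 461.5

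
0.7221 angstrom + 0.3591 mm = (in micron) 359.1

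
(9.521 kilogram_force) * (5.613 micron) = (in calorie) 0.0001253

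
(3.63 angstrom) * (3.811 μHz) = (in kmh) 4.98e-15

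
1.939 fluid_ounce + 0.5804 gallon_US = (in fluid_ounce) 76.23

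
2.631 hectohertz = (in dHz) 2631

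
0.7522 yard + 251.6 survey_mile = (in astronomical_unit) 2.707e-06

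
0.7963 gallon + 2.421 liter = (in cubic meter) 0.005435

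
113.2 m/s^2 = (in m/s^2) 113.2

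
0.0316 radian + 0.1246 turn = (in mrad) 814.5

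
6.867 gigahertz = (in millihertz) 6.867e+12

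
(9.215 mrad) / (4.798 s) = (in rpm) 0.01834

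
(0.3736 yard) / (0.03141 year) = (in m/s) 3.449e-07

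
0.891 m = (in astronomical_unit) 5.956e-12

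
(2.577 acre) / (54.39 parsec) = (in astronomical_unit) 4.154e-26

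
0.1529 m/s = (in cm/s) 15.29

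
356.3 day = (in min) 5.131e+05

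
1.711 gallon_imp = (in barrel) 0.04892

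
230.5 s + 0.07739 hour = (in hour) 0.1414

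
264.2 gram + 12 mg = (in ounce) 9.32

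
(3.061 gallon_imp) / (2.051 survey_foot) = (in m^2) 0.02226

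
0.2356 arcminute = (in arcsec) 14.14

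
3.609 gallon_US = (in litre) 13.66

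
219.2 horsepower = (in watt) 1.635e+05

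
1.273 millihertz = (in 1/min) 0.07638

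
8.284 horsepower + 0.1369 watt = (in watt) 6178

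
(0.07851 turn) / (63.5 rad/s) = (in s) 0.007768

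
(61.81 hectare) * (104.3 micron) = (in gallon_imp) 1.418e+04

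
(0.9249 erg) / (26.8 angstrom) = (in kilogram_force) 3.519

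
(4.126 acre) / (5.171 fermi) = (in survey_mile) 2.006e+15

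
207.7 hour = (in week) 1.236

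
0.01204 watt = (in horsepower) 1.615e-05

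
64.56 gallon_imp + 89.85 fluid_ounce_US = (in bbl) 1.863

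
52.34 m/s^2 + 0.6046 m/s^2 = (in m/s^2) 52.94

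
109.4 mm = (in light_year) 1.156e-17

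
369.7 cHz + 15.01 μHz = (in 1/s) 3.697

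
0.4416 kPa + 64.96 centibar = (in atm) 0.6455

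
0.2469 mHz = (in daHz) 2.469e-05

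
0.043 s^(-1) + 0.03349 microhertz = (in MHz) 4.3e-08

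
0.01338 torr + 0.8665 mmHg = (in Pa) 117.3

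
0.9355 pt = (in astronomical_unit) 2.206e-15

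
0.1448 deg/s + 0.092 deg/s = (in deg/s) 0.2368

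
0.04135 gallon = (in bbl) 0.0009845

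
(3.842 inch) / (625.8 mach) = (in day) 5.301e-12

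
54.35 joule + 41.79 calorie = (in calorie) 54.78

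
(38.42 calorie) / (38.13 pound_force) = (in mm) 947.8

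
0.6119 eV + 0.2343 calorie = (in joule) 0.9803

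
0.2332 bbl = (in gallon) 9.794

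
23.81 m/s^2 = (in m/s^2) 23.81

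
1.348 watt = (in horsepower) 0.001808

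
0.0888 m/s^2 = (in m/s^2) 0.0888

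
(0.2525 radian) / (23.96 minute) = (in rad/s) 0.0001756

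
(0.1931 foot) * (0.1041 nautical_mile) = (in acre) 0.002804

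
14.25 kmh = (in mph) 8.855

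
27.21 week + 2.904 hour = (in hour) 4574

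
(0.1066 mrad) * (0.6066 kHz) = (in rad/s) 0.06466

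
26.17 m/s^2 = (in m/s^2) 26.17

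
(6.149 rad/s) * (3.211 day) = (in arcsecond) 3.519e+11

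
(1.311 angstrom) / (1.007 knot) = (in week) 4.184e-16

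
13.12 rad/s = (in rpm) 125.3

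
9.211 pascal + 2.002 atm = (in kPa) 202.9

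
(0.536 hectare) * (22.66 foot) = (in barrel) 2.329e+05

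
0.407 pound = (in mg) 1.846e+05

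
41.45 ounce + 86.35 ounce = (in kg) 3.623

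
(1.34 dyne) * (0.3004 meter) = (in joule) 4.025e-06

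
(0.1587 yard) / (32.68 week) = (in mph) 1.642e-08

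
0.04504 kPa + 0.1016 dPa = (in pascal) 45.05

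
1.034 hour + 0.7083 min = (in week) 0.006225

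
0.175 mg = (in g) 0.000175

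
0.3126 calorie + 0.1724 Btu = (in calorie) 43.79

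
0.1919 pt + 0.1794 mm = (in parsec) 8.008e-21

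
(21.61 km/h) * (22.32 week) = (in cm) 8.103e+09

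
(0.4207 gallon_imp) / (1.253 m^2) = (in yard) 0.001669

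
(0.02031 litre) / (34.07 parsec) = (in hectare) 1.932e-27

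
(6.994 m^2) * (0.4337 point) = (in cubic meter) 0.00107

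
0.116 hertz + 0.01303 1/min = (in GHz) 1.162e-10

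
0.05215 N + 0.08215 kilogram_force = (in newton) 0.8578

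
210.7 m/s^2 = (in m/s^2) 210.7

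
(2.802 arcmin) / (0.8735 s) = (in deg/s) 0.05346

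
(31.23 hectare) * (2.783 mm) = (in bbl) 5467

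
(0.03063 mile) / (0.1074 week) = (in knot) 0.001475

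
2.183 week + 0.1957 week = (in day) 16.65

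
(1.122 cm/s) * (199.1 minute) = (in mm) 1.34e+05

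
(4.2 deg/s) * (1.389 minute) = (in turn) 0.9723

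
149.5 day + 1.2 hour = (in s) 1.292e+07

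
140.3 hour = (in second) 5.051e+05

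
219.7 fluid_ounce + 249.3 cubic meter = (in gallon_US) 6.586e+04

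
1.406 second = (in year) 4.458e-08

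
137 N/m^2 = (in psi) 0.01987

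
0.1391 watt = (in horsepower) 0.0001865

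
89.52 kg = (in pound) 197.4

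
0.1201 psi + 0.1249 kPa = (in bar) 0.00953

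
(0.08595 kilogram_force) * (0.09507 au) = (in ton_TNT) 2.865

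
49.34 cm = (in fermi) 4.934e+14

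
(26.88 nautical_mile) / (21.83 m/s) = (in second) 2280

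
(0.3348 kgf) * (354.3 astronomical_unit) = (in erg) 1.74e+21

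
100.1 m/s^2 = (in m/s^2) 100.1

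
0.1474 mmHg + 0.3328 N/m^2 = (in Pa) 19.98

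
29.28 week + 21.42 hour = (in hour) 4940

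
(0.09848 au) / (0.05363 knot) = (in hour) 1.483e+08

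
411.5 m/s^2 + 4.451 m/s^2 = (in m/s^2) 416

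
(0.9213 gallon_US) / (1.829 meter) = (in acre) 4.712e-07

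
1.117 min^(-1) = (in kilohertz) 1.862e-05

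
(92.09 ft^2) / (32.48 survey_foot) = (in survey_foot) 2.835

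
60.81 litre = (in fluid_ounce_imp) 2140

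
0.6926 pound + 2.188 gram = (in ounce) 11.16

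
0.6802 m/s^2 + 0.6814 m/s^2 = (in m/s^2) 1.362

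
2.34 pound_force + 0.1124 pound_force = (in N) 10.91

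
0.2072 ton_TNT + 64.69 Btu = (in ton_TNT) 0.2072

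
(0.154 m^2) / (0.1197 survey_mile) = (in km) 7.994e-07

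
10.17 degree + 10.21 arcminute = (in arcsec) 3.722e+04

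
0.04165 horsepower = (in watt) 31.06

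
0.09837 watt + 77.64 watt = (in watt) 77.74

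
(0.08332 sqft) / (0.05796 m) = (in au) 8.927e-13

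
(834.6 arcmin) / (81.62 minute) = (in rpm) 0.0004734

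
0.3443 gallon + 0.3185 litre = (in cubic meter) 0.001622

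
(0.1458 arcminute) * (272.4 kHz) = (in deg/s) 661.9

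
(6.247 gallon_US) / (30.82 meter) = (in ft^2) 0.008259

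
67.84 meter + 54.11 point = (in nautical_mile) 0.03664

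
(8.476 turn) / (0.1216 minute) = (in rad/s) 7.299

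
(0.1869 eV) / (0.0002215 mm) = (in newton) 1.352e-13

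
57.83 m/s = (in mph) 129.4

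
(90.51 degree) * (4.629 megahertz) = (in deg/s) 4.19e+08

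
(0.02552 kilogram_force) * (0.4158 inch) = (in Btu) 2.505e-06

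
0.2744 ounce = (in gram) 7.779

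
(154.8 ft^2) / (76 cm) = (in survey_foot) 62.08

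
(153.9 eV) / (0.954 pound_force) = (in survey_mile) 3.61e-21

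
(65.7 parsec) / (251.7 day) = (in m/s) 9.322e+10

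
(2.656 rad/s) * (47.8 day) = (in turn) 1.746e+06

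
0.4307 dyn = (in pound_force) 9.683e-07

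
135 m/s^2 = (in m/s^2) 135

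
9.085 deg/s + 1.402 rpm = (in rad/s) 0.3054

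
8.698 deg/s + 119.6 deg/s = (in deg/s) 128.3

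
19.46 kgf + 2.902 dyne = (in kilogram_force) 19.46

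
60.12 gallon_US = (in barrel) 1.431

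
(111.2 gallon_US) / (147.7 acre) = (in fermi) 7.042e+08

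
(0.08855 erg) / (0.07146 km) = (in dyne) 1.239e-05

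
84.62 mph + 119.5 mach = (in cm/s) 4.073e+06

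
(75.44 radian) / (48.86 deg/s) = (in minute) 1.474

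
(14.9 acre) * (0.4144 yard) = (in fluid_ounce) 7.726e+08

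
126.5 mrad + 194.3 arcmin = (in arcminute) 629.2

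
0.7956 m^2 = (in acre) 0.0001966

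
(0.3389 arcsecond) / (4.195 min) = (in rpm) 6.234e-08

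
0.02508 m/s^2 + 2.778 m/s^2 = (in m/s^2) 2.803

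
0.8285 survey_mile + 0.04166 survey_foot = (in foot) 4375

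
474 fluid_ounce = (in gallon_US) 3.703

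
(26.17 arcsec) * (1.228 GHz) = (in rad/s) 1.558e+05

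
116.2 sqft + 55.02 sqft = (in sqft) 171.2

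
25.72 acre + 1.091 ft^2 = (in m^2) 1.041e+05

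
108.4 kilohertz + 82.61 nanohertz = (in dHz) 1.084e+06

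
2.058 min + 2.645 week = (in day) 18.52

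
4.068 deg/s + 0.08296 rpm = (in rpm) 0.761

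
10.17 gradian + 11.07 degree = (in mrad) 353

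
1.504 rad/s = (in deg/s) 86.17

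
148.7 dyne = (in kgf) 0.0001516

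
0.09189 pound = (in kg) 0.04168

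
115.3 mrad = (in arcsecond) 2.378e+04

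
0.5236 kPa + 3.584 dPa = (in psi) 0.07599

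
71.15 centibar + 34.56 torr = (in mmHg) 568.2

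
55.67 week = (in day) 389.7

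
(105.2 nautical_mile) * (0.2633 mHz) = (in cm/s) 5130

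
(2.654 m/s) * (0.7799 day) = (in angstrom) 1.788e+15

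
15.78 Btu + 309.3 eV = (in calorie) 3979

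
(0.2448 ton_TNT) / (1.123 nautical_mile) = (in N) 4.925e+05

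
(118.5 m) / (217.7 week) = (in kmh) 3.24e-06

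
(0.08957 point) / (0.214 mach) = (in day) 5.019e-12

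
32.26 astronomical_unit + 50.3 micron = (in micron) 4.826e+18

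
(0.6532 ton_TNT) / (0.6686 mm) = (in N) 4.088e+12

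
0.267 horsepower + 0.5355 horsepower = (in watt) 598.4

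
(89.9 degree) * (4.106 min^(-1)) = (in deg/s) 6.152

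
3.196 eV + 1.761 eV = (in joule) 7.942e-19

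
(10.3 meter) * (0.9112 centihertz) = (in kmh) 0.3379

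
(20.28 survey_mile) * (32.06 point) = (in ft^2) 3973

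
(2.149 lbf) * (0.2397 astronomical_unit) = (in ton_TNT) 81.93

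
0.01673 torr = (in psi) 0.0003235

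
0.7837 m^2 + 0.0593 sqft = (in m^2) 0.7892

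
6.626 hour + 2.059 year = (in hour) 1.804e+04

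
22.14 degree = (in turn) 0.0615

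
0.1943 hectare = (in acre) 0.4801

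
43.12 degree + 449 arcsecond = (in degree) 43.24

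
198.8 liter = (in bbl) 1.25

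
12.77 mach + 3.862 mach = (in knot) 1.101e+04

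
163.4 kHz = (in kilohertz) 163.4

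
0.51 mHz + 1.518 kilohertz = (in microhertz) 1.518e+09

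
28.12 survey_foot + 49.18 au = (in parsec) 0.0002384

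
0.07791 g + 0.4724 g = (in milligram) 550.3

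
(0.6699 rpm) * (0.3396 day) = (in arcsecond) 4.246e+08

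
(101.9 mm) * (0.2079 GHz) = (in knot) 4.118e+07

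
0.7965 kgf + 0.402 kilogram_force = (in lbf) 2.642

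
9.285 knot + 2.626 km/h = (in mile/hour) 12.32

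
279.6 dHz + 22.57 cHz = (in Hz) 28.19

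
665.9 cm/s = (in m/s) 6.659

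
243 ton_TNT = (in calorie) 2.43e+11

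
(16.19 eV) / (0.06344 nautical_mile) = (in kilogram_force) 2.251e-21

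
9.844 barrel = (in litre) 1565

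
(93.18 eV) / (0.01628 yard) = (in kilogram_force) 1.023e-16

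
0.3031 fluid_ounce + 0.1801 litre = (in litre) 0.1891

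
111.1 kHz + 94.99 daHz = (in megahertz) 0.112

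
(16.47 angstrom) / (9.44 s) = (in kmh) 6.281e-10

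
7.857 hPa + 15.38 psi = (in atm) 1.054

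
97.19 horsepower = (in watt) 7.247e+04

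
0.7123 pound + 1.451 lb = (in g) 981.3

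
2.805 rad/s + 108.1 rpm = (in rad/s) 14.13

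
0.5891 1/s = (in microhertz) 5.891e+05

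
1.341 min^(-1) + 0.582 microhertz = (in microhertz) 2.235e+04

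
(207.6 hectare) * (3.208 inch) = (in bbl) 1.064e+06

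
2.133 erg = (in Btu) 2.022e-10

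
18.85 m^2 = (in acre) 0.004658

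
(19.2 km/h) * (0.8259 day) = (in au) 2.544e-06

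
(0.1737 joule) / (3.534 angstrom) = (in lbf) 1.105e+08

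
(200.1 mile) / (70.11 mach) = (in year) 4.278e-07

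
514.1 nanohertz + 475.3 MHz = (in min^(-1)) 2.852e+10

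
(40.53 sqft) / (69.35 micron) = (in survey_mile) 33.74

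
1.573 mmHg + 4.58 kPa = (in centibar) 4.79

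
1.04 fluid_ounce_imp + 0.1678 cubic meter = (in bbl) 1.056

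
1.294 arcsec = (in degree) 0.0003594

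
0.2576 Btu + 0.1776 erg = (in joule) 271.8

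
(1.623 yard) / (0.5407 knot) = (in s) 5.335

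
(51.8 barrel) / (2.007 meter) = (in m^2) 4.103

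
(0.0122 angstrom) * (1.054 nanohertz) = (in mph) 2.876e-21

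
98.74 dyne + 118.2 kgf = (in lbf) 260.6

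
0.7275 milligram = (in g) 0.0007275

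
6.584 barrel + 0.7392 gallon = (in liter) 1050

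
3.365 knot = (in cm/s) 173.1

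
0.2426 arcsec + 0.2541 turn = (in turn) 0.2541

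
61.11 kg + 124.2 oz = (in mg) 6.463e+07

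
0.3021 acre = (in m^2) 1223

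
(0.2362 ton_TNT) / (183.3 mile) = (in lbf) 753.1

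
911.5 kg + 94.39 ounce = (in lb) 2015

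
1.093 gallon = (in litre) 4.137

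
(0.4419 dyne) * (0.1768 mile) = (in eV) 7.848e+15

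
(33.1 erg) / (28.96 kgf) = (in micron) 0.01165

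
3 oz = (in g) 85.05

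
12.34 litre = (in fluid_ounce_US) 417.3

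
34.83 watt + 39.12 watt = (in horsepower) 0.09917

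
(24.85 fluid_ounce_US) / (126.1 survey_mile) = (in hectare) 3.621e-13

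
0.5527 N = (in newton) 0.5527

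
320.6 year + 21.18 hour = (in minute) 1.685e+08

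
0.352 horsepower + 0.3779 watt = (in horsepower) 0.3525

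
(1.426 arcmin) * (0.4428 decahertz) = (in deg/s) 0.1052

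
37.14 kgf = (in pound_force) 81.88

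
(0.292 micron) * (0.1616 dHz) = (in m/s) 4.719e-09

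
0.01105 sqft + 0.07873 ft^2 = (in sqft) 0.08978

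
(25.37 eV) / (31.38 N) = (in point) 3.672e-16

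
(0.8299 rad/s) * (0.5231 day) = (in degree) 2.149e+06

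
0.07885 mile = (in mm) 1.269e+05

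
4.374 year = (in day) 1597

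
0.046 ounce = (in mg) 1304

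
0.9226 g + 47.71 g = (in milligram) 4.863e+04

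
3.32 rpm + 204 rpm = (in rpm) 207.3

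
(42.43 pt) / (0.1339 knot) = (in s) 0.2173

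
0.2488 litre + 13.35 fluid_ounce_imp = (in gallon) 0.1659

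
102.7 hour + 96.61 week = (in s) 5.88e+07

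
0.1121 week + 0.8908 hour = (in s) 7.1e+04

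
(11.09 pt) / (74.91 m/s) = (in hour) 1.451e-08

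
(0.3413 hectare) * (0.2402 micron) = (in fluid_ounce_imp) 28.85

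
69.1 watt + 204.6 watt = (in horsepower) 0.367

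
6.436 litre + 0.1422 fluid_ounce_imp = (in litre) 6.44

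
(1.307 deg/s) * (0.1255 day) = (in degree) 1.417e+04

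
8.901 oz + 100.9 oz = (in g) 3113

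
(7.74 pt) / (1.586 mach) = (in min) 8.427e-08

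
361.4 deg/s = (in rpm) 60.23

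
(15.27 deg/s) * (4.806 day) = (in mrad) 1.107e+08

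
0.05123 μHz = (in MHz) 5.123e-14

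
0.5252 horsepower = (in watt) 391.6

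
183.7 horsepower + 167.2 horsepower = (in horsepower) 350.9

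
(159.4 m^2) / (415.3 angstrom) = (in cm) 3.838e+11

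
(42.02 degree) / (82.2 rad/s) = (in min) 0.0001487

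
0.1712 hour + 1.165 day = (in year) 0.003211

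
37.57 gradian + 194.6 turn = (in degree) 7.009e+04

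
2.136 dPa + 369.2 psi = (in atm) 25.12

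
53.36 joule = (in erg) 5.336e+08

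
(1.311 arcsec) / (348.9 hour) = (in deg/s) 2.899e-10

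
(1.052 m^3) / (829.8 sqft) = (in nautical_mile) 7.368e-06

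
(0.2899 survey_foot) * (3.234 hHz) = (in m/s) 28.58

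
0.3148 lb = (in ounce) 5.037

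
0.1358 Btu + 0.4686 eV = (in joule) 143.3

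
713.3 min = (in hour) 11.89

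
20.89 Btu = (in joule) 2.204e+04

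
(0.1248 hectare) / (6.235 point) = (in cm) 5.674e+07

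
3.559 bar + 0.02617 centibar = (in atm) 3.513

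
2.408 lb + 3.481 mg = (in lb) 2.408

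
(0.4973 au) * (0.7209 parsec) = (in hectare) 1.655e+23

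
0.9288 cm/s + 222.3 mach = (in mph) 1.693e+05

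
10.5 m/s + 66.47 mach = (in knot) 4.402e+04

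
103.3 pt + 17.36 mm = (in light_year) 5.687e-18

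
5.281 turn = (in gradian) 2112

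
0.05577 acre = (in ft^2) 2429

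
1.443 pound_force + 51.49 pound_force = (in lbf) 52.93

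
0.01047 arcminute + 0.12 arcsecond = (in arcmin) 0.01247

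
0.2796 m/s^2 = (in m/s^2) 0.2796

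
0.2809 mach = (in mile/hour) 214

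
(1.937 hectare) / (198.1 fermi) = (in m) 9.778e+16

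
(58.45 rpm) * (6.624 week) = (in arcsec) 5.058e+12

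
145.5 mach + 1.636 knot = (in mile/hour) 1.108e+05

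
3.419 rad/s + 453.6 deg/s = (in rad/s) 11.34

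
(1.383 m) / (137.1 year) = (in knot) 6.218e-10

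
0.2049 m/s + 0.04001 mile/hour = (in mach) 0.0006543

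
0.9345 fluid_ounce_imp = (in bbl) 0.000167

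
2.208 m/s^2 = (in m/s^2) 2.208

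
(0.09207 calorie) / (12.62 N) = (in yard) 0.03338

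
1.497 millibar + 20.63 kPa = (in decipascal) 2.078e+05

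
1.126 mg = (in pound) 2.482e-06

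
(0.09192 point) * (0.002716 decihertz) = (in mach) 2.587e-11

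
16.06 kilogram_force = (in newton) 157.5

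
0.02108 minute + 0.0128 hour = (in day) 0.000548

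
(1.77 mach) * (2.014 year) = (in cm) 3.828e+12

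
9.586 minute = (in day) 0.006657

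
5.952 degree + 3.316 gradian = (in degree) 8.936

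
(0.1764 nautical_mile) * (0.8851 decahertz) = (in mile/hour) 6468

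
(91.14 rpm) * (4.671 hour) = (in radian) 1.605e+05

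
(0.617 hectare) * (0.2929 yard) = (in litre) 1.652e+06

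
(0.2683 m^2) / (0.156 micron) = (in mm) 1.72e+09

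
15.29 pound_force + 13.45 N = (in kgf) 8.307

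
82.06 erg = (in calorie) 1.961e-06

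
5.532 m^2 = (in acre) 0.001367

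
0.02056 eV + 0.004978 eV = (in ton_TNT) 9.779e-31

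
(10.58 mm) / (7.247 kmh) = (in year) 1.667e-10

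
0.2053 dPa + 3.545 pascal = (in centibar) 0.003566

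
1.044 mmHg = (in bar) 0.001392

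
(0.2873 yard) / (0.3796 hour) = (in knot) 0.0003737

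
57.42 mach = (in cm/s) 1.955e+06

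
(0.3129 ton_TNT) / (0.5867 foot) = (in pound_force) 1.646e+09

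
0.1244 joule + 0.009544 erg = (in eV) 7.764e+17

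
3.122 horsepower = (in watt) 2328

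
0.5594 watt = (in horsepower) 0.0007502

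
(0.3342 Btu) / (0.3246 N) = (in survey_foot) 3564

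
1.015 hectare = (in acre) 2.508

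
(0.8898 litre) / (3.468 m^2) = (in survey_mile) 1.594e-07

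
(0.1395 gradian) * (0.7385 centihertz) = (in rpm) 0.0001545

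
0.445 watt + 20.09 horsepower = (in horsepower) 20.09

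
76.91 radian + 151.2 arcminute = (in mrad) 7.695e+04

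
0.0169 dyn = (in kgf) 1.723e-08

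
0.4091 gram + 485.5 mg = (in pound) 0.001972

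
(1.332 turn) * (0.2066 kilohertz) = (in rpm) 1.651e+04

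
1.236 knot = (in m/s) 0.6359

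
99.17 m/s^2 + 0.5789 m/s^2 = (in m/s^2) 99.75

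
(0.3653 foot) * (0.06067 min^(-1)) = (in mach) 3.307e-07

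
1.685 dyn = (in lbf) 3.788e-06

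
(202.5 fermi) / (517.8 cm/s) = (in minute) 6.518e-16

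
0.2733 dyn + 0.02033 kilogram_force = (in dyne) 1.994e+04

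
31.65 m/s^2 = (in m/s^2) 31.65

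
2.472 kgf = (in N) 24.24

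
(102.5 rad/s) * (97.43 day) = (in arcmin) 2.966e+12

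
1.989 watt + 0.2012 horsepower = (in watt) 152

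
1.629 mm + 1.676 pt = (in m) 0.00222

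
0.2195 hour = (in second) 790.2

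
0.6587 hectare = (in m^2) 6587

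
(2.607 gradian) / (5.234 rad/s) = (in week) 1.294e-08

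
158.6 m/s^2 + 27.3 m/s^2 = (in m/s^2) 185.9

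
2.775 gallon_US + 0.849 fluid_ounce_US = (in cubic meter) 0.01053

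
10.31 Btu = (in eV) 6.789e+22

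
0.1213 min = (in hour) 0.002022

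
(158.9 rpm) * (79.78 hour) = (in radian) 4.779e+06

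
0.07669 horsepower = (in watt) 57.19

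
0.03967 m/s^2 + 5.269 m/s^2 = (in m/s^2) 5.309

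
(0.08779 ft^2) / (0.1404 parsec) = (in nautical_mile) 1.017e-21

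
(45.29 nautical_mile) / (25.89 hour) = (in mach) 0.002643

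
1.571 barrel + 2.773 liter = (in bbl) 1.588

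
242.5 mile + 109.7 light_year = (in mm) 1.038e+21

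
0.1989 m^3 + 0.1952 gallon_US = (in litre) 199.6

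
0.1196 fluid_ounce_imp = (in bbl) 2.137e-05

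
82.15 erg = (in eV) 5.127e+13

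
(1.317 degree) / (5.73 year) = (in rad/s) 1.272e-10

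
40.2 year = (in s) 1.268e+09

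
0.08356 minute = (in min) 0.08356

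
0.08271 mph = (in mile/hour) 0.08271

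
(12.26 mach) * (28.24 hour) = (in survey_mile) 2.637e+05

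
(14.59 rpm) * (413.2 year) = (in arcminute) 6.844e+13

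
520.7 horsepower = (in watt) 3.883e+05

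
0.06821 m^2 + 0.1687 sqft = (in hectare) 8.388e-06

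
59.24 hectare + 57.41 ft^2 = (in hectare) 59.24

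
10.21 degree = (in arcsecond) 3.676e+04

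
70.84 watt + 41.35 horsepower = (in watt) 3.091e+04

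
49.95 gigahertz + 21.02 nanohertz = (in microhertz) 4.995e+16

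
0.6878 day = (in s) 5.943e+04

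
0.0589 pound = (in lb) 0.0589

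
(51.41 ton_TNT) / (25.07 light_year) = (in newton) 9.069e-07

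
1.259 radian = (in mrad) 1259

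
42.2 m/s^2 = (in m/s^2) 42.2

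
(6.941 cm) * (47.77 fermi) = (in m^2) 3.316e-15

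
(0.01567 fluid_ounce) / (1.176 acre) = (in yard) 1.065e-10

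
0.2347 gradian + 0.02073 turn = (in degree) 7.674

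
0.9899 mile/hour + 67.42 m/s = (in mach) 0.1993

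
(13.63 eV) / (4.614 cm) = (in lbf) 1.064e-17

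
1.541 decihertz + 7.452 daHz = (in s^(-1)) 74.67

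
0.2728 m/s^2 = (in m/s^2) 0.2728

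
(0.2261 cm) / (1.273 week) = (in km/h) 1.057e-08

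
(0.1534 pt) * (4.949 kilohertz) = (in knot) 0.5206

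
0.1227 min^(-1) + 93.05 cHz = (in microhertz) 9.325e+05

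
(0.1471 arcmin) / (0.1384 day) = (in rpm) 3.417e-08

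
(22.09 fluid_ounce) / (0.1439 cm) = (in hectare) 4.54e-05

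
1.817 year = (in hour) 1.592e+04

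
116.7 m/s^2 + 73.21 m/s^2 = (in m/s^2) 189.9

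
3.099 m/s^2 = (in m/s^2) 3.099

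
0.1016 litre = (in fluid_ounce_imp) 3.576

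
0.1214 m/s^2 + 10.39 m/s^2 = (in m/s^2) 10.51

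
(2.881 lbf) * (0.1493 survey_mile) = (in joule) 3079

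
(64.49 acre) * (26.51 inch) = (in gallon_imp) 3.866e+07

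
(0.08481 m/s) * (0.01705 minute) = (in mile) 5.391e-05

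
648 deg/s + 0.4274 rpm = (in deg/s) 650.6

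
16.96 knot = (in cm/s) 872.5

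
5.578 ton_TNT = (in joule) 2.334e+10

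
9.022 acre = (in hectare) 3.651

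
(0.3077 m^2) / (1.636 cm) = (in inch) 740.5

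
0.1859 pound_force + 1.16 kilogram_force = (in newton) 12.2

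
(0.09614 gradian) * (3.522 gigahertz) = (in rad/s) 5.319e+06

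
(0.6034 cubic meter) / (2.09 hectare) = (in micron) 28.87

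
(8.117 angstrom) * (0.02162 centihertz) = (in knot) 3.411e-13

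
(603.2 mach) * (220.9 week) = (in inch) 1.08e+15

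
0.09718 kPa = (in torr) 0.7289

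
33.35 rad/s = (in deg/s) 1911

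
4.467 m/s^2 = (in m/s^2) 4.467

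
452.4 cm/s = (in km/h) 16.29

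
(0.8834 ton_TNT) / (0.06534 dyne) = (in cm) 5.657e+17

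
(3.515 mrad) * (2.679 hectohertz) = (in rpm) 8.992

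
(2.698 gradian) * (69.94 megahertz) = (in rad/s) 2.964e+06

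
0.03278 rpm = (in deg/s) 0.1967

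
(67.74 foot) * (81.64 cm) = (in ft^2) 181.4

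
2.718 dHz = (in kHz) 0.0002718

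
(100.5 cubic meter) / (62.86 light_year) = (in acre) 4.176e-20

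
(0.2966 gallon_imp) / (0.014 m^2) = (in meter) 0.09631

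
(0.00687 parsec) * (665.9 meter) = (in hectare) 1.412e+13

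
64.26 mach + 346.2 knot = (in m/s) 2.206e+04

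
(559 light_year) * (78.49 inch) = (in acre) 2.605e+15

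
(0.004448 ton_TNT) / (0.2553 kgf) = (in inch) 2.927e+08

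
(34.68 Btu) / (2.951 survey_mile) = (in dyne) 7.704e+05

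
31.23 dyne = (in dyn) 31.23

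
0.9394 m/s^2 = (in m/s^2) 0.9394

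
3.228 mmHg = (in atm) 0.004247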